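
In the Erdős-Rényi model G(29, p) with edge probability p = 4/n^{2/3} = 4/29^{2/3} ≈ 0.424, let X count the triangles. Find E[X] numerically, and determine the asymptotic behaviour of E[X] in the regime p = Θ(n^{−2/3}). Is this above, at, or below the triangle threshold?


Number of potential triangles: C(29, 3) = 3654.
Each occurs with probability p³ ≈ (0.424)³ ≈ 7.60999e-02.
By linearity: E[X] = C(29, 3)·p³ ≈ 3654 · 7.60999e-02 ≈ 278.069.
Since α = 2/3 < 1, p = c/n^{2/3} ≫ 1/n is above the triangle threshold p ~ 1/n. Asymptotically E[X] ~ (c³/6)·n^{3(1−α)} = (4³/6)·n^{1} → ∞; triangles are abundant w.h.p.

E[X] ≈ 278.069; in regime p = Θ(1/n^{2/3}) E[X] diverges (above the triangle threshold p ~ 1/n).


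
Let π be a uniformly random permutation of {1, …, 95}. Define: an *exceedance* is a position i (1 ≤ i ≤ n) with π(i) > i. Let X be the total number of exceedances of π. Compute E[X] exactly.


Write X = Σ_{i=1}^{95} X_i, where X_i = 1_{π(i) > i}.
For each fixed i, π(i) is uniform over {1, …, 95} (marginal of a uniform permutation), so P[π(i) > i] = (n − i)/n. Summing: Σ_{i=1}^{95} (n − i)/n = (0 + 1 + … + 94)/95 = 95(95 − 1)/(2·95) = (95 − 1)/2.
Hence E[X] = Σ_{i=1}^{95} (95 − i)/95 = 47 ≈ 47.000000.

E[X] = 47 = 47.000000.


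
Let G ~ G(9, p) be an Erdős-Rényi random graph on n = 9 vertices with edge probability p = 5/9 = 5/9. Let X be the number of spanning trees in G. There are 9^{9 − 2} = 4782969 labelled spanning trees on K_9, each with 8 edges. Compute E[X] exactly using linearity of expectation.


K_9 has 9^{9 − 2} = 4782969 labelled spanning trees.
For each such spanning tree H, let X_H = 1 if all 8 edges of H are present in G. Then P[X_H = 1] = p^{8} = (5/9)^{8} = 390625/43046721.
By linearity: E[X] = Σ_H E[X_H] = 4782969 · p^{8} = 4782969 · 390625/43046721 = 390625/9.
Numerically: E[X] ≈ 43402.8.

E[X] = 4782969 · (5/9)^{8} = 390625/9 ≈ 43402.8.


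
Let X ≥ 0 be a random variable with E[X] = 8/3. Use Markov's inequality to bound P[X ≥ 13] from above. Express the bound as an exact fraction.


μ = E[X] = 8/3, a = 13.
Markov: P[X ≥ 13] ≤ μ/a = (8/3)/13 = 8/39.
Numerically: ≈ 0.20513.
(Since a = 13 > μ = 2.66667, the bound 8/39 is < 1 and informative.)

P[X ≥ 13] ≤ 8/39 ≈ 0.20513.


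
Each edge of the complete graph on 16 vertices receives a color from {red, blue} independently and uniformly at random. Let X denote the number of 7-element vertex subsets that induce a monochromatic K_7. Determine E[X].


Let X = Σ_S X_S over the C(16, 7) = 11440 subsets S of size 7, where X_S = 1 if the K_7 on S is monochromatic.
For a fixed S, the K_7 on S has C(7, 2) = 21 edges. P[all 21 edges red] = (1/2)^21, and likewise for blue, so P[monochromatic] = 2·(1/2)^21 = 2^{1 − 21} = 1/1048576.
By linearity: E[X] = C(16, 7) · 2^{1 − 21} = 11440 · 1/1048576 = 715/65536.
Numerically: E[X] ≈ 0.0109.

E[X] = C(16,7)·2^(1−C(7,2)) = 715/65536 ≈ 0.0109.


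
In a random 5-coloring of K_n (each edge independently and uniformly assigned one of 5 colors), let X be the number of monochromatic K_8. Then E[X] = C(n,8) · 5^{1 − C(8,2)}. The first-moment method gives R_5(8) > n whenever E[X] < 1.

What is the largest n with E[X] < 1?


We need C(n, 8) · 5^{1 − 28} < 1, i.e. C(n, 8) < 5^{28 − 1} = 7450580596923828125.
Check values of n near the boundary:
  n = 862: C(862, 8) = 7317951015318931845; 7317951015318931845 < 7450580596923828125? YES
  n = 863: C(863, 8) = 7386423071602617757; 7386423071602617757 < 7450580596923828125? YES
  n = 864: C(864, 8) = 7455455062926006708; 7455455062926006708 < 7450580596923828125? NO
  n = 865: C(865, 8) = 7525050909487743060; 7525050909487743060 < 7450580596923828125? NO
The largest n with C(n, 8) < 7450580596923828125 is n = 863 (where E[X] = 7386423071602617757/7450580596923828125 ≈ 0.9914). Hence R_5(8) > 863, i.e. R_5(8) ≥ 864.

Largest n = 863; hence R_5(8) > 863.


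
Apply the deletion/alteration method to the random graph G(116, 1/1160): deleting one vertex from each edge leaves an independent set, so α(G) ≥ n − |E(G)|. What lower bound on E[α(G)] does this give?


E[|E(G)|] = C(116, 2)·p = 6670 · (1/1160) = 23/4.
E[α(G)] ≥ n − E[|E(G)|] = 116 − 23/4 = 441/4.
Numerically: ≈ 110.2500.
(This is only a lower bound; the true E[α(G)] may be larger.)

E[α(G)] ≥ 441/4 ≈ 110.2500.


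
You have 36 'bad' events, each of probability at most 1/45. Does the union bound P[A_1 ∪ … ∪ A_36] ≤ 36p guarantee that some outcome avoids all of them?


Union bound: P[∪_{i=1}^{36} A_i] ≤ Σ_i P[A_i] ≤ 36·p = 36·(1/45) = 4/5.
Numerically: 4/5 ≈ 0.80000.
Is 4/5 < 1? YES.
Since P[∪ A_i] ≤ 4/5 < 1, the complement has P[∩ A_i^c] ≥ 1 − 4/5 = 1/5 > 0, so some outcome avoids every A_i.

36·p = 4/5 ≈ 0.80000; existence CERTIFIED by the union bound.


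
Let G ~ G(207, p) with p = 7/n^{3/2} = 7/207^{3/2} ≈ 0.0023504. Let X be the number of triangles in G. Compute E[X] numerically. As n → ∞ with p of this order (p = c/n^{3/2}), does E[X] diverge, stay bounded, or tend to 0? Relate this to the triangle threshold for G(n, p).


Number of potential triangles: C(207, 3) = 1456935.
Each occurs with probability p³ ≈ (0.0023504)³ ≈ 1.29845698e-08.
By linearity: E[X] = C(207, 3)·p³ ≈ 1456935 · 1.29845698e-08 ≈ 0.018918.
Since α = 3/2 > 1, p = c/n^{3/2} = o(1/n) is below the triangle threshold p ~ 1/n. Asymptotically E[X] ~ (c³/6)·n^{3(1−α)} = (7³/6)·n^{-1.5} → 0, so by Markov's inequality G has no triangles w.h.p.

E[X] ≈ 0.018918; in regime p = Θ(1/n^{3/2}) E[X] tends to 0 (below the triangle threshold p ~ 1/n).


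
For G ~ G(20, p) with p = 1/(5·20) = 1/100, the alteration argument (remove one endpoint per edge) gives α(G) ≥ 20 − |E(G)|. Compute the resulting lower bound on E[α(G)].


E[|E(G)|] = C(20, 2)·p = 190 · (1/100) = 19/10.
E[α(G)] ≥ n − E[|E(G)|] = 20 − 19/10 = 181/10.
Numerically: ≈ 18.10000.
(This is only a lower bound; the true E[α(G)] may be larger.)

E[α(G)] ≥ 181/10 ≈ 18.10000.


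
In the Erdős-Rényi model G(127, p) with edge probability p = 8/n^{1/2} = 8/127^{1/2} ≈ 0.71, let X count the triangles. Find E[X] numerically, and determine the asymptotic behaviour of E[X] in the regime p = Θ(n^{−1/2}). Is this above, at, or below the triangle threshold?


Number of potential triangles: C(127, 3) = 333375.
Each occurs with probability p³ ≈ (0.71)³ ≈ 3.57737e-01.
By linearity: E[X] = C(127, 3)·p³ ≈ 333375 · 3.57737e-01 ≈ 119260.715.
Since α = 1/2 < 1, p = c/n^{1/2} ≫ 1/n is above the triangle threshold p ~ 1/n. Asymptotically E[X] ~ (c³/6)·n^{3(1−α)} = (8³/6)·n^{1.5} → ∞; triangles are abundant w.h.p.

E[X] ≈ 119260.715; in regime p = Θ(1/n^{1/2}) E[X] diverges (above the triangle threshold p ~ 1/n).


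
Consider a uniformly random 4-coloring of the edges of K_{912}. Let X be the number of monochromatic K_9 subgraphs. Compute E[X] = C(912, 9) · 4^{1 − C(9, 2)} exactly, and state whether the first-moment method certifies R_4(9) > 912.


E[X] = C(912, 9) · 4^{1 − 36} = 1156095740032081475120 · 4^{−35} = 1156095740032081475120/1180591620717411303424.
As a reduced fraction: E[X] = 72255983752005092195/73786976294838206464 ≈ 0.979251.
Is E[X] < 1? YES.
Since E[X] < 1, there exists a 4-coloring of K_{912} with no monochromatic K_9; hence R_4(9) > 912.

E[X] = 72255983752005092195/73786976294838206464 ≈ 0.979251; E[X] < 1, so R_4(9) > 912.


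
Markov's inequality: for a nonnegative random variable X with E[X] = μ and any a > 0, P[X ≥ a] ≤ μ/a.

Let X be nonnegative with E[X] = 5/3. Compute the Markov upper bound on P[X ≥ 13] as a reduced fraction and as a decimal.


μ = E[X] = 5/3, a = 13.
Markov: P[X ≥ 13] ≤ μ/a = (5/3)/13 = 5/39.
Numerically: ≈ 0.128.
(Since a = 13 > μ = 1.667, the bound 5/39 is < 1 and informative.)

P[X ≥ 13] ≤ 5/39 ≈ 0.128.


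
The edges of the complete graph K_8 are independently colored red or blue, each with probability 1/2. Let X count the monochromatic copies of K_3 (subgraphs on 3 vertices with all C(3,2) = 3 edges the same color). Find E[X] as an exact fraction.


Let X = Σ_S X_S over the C(8, 3) = 56 subsets S of size 3, where X_S = 1 if the K_3 on S is monochromatic.
For a fixed S, the K_3 on S has C(3, 2) = 3 edges. P[all 3 edges red] = (1/2)^3, and likewise for blue, so P[monochromatic] = 2·(1/2)^3 = 2^{1 − 3} = 1/4.
By linearity of expectation: E[X] = C(8, 3) · 2^{1 − 3} = 56 · 1/4 = 14.
Numerically: E[X] ≈ 14.000000.

E[X] = C(8,3)·2^(1−C(3,2)) = 14 ≈ 14.000000.


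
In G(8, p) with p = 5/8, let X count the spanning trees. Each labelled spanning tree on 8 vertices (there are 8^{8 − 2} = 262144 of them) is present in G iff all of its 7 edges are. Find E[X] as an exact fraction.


K_8 has 8^{8 − 2} = 262144 labelled spanning trees.
For each such spanning tree H, let X_H = 1 if all 7 edges of H are present in G. Then P[X_H = 1] = p^{7} = (5/8)^{7} = 78125/2097152.
By linearity of expectation: E[X] = Σ_H E[X_H] = 262144 · p^{7} = 262144 · 78125/2097152 = 78125/8.
Numerically: E[X] ≈ 9765.6.

E[X] = 262144 · (5/8)^{7} = 78125/8 ≈ 9765.6.


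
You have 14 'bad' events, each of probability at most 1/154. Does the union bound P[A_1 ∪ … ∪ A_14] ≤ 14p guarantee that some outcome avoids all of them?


Union bound: P[∪_{i=1}^{14} A_i] ≤ Σ_i P[A_i] ≤ 14·p = 14·(1/154) = 1/11.
Numerically: 1/11 ≈ 0.090909.
Is 1/11 < 1? YES.
Since P[∪ A_i] ≤ 1/11 < 1, the complement has P[∩ A_i^c] ≥ 1 − 1/11 = 10/11 > 0, so some outcome avoids every A_i.

14·p = 1/11 ≈ 0.090909; existence CERTIFIED by the union bound.


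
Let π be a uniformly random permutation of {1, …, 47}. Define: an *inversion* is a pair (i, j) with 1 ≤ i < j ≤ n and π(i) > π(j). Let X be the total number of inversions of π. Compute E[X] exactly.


Write X = Σ X_I over the C(47, 2) = 1081 pairs i < j, with X_I the indicator of one inversion.
There are 1081 indicators.
For each fixed pair i < j, the values π(i) and π(j) are two distinct elements of {1, …, 47} in uniformly random order; by symmetry P[π(i) > π(j)] = 1/2.
By linearity: E[X] = 1081 · (1/2) = C(47, 2) · (1/2) = 1081/2 = 1081/2 ≈ 540.500.

E[X] = 1081/2 = 540.500.


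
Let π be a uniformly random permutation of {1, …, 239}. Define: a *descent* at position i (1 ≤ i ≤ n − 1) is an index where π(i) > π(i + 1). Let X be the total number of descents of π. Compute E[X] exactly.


Write X = Σ X_I over i = 1, …, 238, with X_I the indicator of one descent.
There are 238 indicators.
For each fixed i, the pair (π(i), π(i+1)) is a uniformly random ordered pair of distinct values from {1, …, 239}; by symmetry P[π(i) > π(i+1)] = 1/2.
By linearity: E[X] = 238 · (1/2) = (239 − 1) · (1/2) = 119 ≈ 119.000000.

E[X] = 119 = 119.000000.


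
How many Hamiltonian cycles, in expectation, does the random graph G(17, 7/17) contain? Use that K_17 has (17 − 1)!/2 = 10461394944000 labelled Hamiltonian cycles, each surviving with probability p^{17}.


K_17 has (17 − 1)!/2 = 10461394944000 labelled Hamiltonian cycles.
For each such Hamiltonian cycle H, let X_H = 1 if all 17 edges of H are present in G. Then P[X_H = 1] = p^{17} = (7/17)^{17} = 232630513987207/827240261886336764177.
Summing the indicators: E[X] = Σ_H E[X_H] = 10461394944000 · p^{17} = 10461394944000 · 232630513987207/827240261886336764177 = 2433639682845888590481408000/827240261886336764177.
Numerically: E[X] ≈ 2.942e+06.

E[X] = 10461394944000 · (7/17)^{17} = 2433639682845888590481408000/827240261886336764177 ≈ 2.942e+06.


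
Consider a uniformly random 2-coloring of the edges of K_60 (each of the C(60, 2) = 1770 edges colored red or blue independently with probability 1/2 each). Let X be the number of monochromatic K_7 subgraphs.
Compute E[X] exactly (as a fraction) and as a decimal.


Let X = Σ_S X_S over the C(60, 7) = 386206920 subsets S of size 7, where X_S = 1 if the K_7 on S is monochromatic.
For a fixed S, the K_7 on S has C(7, 2) = 21 edges. P[all 21 edges red] = (1/2)^21, and likewise for blue, so P[monochromatic] = 2·(1/2)^21 = 2^{1 − 21} = 1/1048576.
By linearity of expectation: E[X] = C(60, 7) · 2^{1 − 21} = 386206920 · 1/1048576 = 48275865/131072.
Numerically: E[X] ≈ 368.316.

E[X] = C(60,7)·2^(1−C(7,2)) = 48275865/131072 ≈ 368.316.


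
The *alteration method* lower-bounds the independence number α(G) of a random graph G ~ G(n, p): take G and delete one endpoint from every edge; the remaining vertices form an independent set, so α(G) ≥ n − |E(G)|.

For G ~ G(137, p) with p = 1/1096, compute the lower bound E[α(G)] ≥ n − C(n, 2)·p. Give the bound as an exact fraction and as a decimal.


E[|E(G)|] = C(137, 2)·p = 9316 · (1/1096) = 17/2.
E[α(G)] ≥ n − E[|E(G)|] = 137 − 17/2 = 257/2.
Numerically: ≈ 128.500000.
(This is only a lower bound; the true E[α(G)] may be larger.)

E[α(G)] ≥ 257/2 ≈ 128.500000.


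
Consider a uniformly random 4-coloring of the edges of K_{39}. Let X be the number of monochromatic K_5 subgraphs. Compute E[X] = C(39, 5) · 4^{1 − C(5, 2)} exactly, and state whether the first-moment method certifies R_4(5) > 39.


E[X] = C(39, 5) · 4^{1 − 10} = 575757 · 4^{−9} = 575757/262144.
As a reduced fraction: E[X] = 575757/262144 ≈ 2.19634.
Is E[X] < 1? NO.
Since E[X] ≥ 1, the first-moment bound is inconclusive at n = 39; it does NOT by itself certify R_4(5) > 39.

E[X] = 575757/262144 ≈ 2.19634; E[X] ≥ 1; first-moment method inconclusive here.


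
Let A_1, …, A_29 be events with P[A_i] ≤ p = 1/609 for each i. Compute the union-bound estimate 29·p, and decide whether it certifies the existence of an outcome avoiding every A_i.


Union bound: P[∪_{i=1}^{29} A_i] ≤ Σ_i P[A_i] ≤ 29·p = 29·(1/609) = 1/21.
Numerically: 1/21 ≈ 0.047619.
Is 1/21 < 1? YES.
Since P[∪ A_i] ≤ 1/21 < 1, the complement has P[∩ A_i^c] ≥ 1 − 1/21 = 20/21 > 0, so some outcome avoids every A_i.

29·p = 1/21 ≈ 0.047619; existence CERTIFIED by the union bound.


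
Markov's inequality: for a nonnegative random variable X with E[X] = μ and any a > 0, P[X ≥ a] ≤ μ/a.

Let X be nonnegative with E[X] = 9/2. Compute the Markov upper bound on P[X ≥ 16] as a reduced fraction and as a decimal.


μ = E[X] = 9/2, a = 16.
Markov: P[X ≥ 16] ≤ μ/a = (9/2)/16 = 9/32.
Numerically: ≈ 0.281.
(Since a = 16 > μ = 4.500, the bound 9/32 is < 1 and informative.)

P[X ≥ 16] ≤ 9/32 ≈ 0.281.


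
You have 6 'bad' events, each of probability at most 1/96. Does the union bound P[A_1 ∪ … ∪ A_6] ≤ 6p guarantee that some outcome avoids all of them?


Union bound: P[∪_{i=1}^{6} A_i] ≤ Σ_i P[A_i] ≤ 6·p = 6·(1/96) = 1/16.
Numerically: 1/16 ≈ 0.0625000.
Is 1/16 < 1? YES.
Since P[∪ A_i] ≤ 1/16 < 1, the complement has P[∩ A_i^c] ≥ 1 − 1/16 = 15/16 > 0, so some outcome avoids every A_i.

6·p = 1/16 ≈ 0.0625000; existence CERTIFIED by the union bound.


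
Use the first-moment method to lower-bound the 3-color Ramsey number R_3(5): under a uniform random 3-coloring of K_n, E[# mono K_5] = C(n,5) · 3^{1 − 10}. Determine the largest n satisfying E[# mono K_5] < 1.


We need C(n, 5) · 3^{1 − 10} < 1, i.e. C(n, 5) < 3^{10 − 1} = 19683.
Check values of n near the boundary:
  n = 17: C(17, 5) = 6188; 6188 < 19683? YES
  n = 18: C(18, 5) = 8568; 8568 < 19683? YES
  n = 19: C(19, 5) = 11628; 11628 < 19683? YES
  n = 20: C(20, 5) = 15504; 15504 < 19683? YES
  n = 21: C(21, 5) = 20349; 20349 < 19683? NO
The largest n with C(n, 5) < 19683 is n = 20 (where E[X] = 5168/6561 ≈ 0.788). Hence R_3(5) > 20, i.e. R_3(5) ≥ 21.

Largest n = 20; hence R_3(5) > 20.


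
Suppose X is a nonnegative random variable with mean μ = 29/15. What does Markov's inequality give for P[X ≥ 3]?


μ = E[X] = 29/15, a = 3.
Markov: P[X ≥ 3] ≤ μ/a = (29/15)/3 = 29/45.
Numerically: ≈ 0.64444.
(Since a = 3 > μ = 1.93333, the bound 29/45 is < 1 and informative.)

P[X ≥ 3] ≤ 29/45 ≈ 0.64444.


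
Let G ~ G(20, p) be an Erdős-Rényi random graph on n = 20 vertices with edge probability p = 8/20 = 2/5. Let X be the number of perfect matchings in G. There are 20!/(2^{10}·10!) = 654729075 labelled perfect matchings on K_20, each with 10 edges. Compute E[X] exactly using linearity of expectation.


K_20 has 20!/(2^{10}·10!) = 654729075 labelled perfect matchings.
For each such perfect matching H, let X_H = 1 if all 10 edges of H are present in G. Then P[X_H = 1] = p^{10} = (2/5)^{10} = 1024/9765625.
Summing the indicators: E[X] = Σ_H E[X_H] = 654729075 · p^{10} = 654729075 · 1024/9765625 = 26817702912/390625.
Numerically: E[X] ≈ 6.87e+04.

E[X] = 654729075 · (2/5)^{10} = 26817702912/390625 ≈ 6.87e+04.


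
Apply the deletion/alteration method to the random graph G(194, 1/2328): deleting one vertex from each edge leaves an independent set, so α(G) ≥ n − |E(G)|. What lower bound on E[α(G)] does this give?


E[|E(G)|] = C(194, 2)·p = 18721 · (1/2328) = 193/24.
E[α(G)] ≥ n − E[|E(G)|] = 194 − 193/24 = 4463/24.
Numerically: ≈ 185.958.
(This is only a lower bound; the true E[α(G)] may be larger.)

E[α(G)] ≥ 4463/24 ≈ 185.958.


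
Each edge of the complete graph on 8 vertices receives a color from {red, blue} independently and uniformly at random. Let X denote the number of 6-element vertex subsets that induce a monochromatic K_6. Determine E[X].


Let X = Σ_S X_S over the C(8, 6) = 28 subsets S of size 6, where X_S = 1 if the K_6 on S is monochromatic.
For a fixed S, the K_6 on S has C(6, 2) = 15 edges. P[all 15 edges red] = (1/2)^15, and likewise for blue, so P[monochromatic] = 2·(1/2)^15 = 2^{1 − 15} = 1/16384.
Summing: E[X] = C(8, 6) · 2^{1 − 15} = 28 · 1/16384 = 7/4096.
Numerically: E[X] ≈ 0.002.

E[X] = C(8,6)·2^(1−C(6,2)) = 7/4096 ≈ 0.002.


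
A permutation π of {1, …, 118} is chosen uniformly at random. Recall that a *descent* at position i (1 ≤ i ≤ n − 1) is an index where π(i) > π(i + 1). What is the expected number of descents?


Write X = Σ X_I over i = 1, …, 117, with X_I the indicator of one descent.
There are 117 indicators.
For each fixed i, the pair (π(i), π(i+1)) is a uniformly random ordered pair of distinct values from {1, …, 118}; by symmetry P[π(i) > π(i+1)] = 1/2.
By linearity: E[X] = 117 · (1/2) = (118 − 1) · (1/2) = 117/2 ≈ 58.500000.

E[X] = 117/2 = 58.500000.


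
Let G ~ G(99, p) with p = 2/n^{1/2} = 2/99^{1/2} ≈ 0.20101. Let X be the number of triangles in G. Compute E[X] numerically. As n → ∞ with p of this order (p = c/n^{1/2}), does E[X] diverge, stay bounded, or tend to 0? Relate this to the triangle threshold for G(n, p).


Number of potential triangles: C(99, 3) = 156849.
Each occurs with probability p³ ≈ (0.20101)³ ≈ 8.1215177e-03.
By linearity: E[X] = C(99, 3)·p³ ≈ 156849 · 8.1215177e-03 ≈ 1273.85193.
Since α = 1/2 < 1, p = c/n^{1/2} ≫ 1/n is above the triangle threshold p ~ 1/n. Asymptotically E[X] ~ (c³/6)·n^{3(1−α)} = (2³/6)·n^{1.5} → ∞; triangles are abundant w.h.p.

E[X] ≈ 1273.85193; in regime p = Θ(1/n^{1/2}) E[X] diverges (above the triangle threshold p ~ 1/n).


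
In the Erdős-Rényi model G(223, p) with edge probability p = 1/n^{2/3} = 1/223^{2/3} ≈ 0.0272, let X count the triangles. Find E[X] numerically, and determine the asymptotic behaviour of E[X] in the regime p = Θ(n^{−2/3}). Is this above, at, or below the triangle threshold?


Number of potential triangles: C(223, 3) = 1823471.
Each occurs with probability p³ ≈ (0.0272)³ ≈ 2.01090e-05.
By linearity: E[X] = C(223, 3)·p³ ≈ 1823471 · 2.01090e-05 ≈ 36.668.
Since α = 2/3 < 1, p = c/n^{2/3} ≫ 1/n is above the triangle threshold p ~ 1/n. Asymptotically E[X] ~ (c³/6)·n^{3(1−α)} = (1³/6)·n^{1} → ∞; triangles are abundant w.h.p.

E[X] ≈ 36.668; in regime p = Θ(1/n^{2/3}) E[X] diverges (above the triangle threshold p ~ 1/n).


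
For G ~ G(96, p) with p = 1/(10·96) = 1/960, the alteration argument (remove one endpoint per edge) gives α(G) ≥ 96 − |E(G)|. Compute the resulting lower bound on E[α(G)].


E[|E(G)|] = C(96, 2)·p = 4560 · (1/960) = 19/4.
E[α(G)] ≥ n − E[|E(G)|] = 96 − 19/4 = 365/4.
Numerically: ≈ 91.250000.
(This is only a lower bound; the true E[α(G)] may be larger.)

E[α(G)] ≥ 365/4 ≈ 91.250000.


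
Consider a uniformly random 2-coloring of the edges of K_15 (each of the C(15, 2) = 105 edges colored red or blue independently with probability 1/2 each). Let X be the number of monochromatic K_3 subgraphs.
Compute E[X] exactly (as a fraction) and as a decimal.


Let X = Σ_S X_S over the C(15, 3) = 455 subsets S of size 3, where X_S = 1 if the K_3 on S is monochromatic.
For a fixed S, the K_3 on S has C(3, 2) = 3 edges. P[all 3 edges red] = (1/2)^3, and likewise for blue, so P[monochromatic] = 2·(1/2)^3 = 2^{1 − 3} = 1/4.
Summing: E[X] = C(15, 3) · 2^{1 − 3} = 455 · 1/4 = 455/4.
Numerically: E[X] ≈ 113.750000.

E[X] = C(15,3)·2^(1−C(3,2)) = 455/4 ≈ 113.750000.


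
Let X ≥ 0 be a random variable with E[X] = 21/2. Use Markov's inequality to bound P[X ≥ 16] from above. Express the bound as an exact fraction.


μ = E[X] = 21/2, a = 16.
Markov: P[X ≥ 16] ≤ μ/a = (21/2)/16 = 21/32.
Numerically: ≈ 0.656.
(Since a = 16 > μ = 10.500, the bound 21/32 is < 1 and informative.)

P[X ≥ 16] ≤ 21/32 ≈ 0.656.


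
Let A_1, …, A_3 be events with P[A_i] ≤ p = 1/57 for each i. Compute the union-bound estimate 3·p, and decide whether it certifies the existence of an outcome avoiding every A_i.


Union bound: P[∪_{i=1}^{3} A_i] ≤ Σ_i P[A_i] ≤ 3·p = 3·(1/57) = 1/19.
Numerically: 1/19 ≈ 0.0526316.
Is 1/19 < 1? YES.
Since P[∪ A_i] ≤ 1/19 < 1, the complement has P[∩ A_i^c] ≥ 1 − 1/19 = 18/19 > 0, so some outcome avoids every A_i.

3·p = 1/19 ≈ 0.0526316; existence CERTIFIED by the union bound.


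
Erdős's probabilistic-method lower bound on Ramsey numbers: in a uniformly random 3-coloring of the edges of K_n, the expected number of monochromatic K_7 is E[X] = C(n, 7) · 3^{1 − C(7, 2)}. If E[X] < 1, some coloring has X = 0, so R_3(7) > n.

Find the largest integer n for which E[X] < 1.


We need C(n, 7) · 3^{1 − 21} < 1, i.e. C(n, 7) < 3^{21 − 1} = 3486784401.
Check values of n near the boundary:
  n = 78: C(78, 7) = 2641902120; 2641902120 < 3486784401? YES
  n = 79: C(79, 7) = 2898753715; 2898753715 < 3486784401? YES
  n = 80: C(80, 7) = 3176716400; 3176716400 < 3486784401? YES
  n = 81: C(81, 7) = 3477216600; 3477216600 < 3486784401? YES
  n = 82: C(82, 7) = 3801756816; 3801756816 < 3486784401? NO
  n = 83: C(83, 7) = 4151918628; 4151918628 < 3486784401? NO
The largest n with C(n, 7) < 3486784401 is n = 81 (where E[X] = 42928600/43046721 ≈ 0.99726). Hence R_3(7) > 81, i.e. R_3(7) ≥ 82.

Largest n = 81; hence R_3(7) > 81.


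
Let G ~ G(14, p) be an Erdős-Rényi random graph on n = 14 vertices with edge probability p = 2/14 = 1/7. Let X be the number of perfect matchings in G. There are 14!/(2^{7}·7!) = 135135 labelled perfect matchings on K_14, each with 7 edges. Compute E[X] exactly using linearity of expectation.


K_14 has 14!/(2^{7}·7!) = 135135 labelled perfect matchings.
For each such perfect matching H, let X_H = 1 if all 7 edges of H are present in G. Then P[X_H = 1] = p^{7} = (1/7)^{7} = 1/823543.
By linearity of expectation: E[X] = Σ_H E[X_H] = 135135 · p^{7} = 135135 · 1/823543 = 19305/117649.
Numerically: E[X] ≈ 0.16409.

E[X] = 135135 · (1/7)^{7} = 19305/117649 ≈ 0.16409.


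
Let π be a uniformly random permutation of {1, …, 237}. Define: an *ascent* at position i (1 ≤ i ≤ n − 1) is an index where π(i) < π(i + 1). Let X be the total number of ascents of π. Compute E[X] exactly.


Write X = Σ X_I over i = 1, …, 236, with X_I the indicator of one ascent.
There are 236 indicators.
For each fixed i, the pair (π(i), π(i+1)) is a uniformly random ordered pair of distinct values from {1, …, 237}; by symmetry P[π(i) < π(i+1)] = 1/2.
By linearity: E[X] = 236 · (1/2) = (237 − 1) · (1/2) = 118 ≈ 118.00000.

E[X] = 118 = 118.00000.


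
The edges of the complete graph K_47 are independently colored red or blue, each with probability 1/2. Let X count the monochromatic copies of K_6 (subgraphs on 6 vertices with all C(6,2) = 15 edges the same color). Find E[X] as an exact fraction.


Let X = Σ_S X_S over the C(47, 6) = 10737573 subsets S of size 6, where X_S = 1 if the K_6 on S is monochromatic.
For a fixed S, the K_6 on S has C(6, 2) = 15 edges. P[all 15 edges red] = (1/2)^15, and likewise for blue, so P[monochromatic] = 2·(1/2)^15 = 2^{1 − 15} = 1/16384.
By linearity of expectation: E[X] = C(47, 6) · 2^{1 − 15} = 10737573 · 1/16384 = 10737573/16384.
Numerically: E[X] ≈ 655.369446.

E[X] = C(47,6)·2^(1−C(6,2)) = 10737573/16384 ≈ 655.369446.


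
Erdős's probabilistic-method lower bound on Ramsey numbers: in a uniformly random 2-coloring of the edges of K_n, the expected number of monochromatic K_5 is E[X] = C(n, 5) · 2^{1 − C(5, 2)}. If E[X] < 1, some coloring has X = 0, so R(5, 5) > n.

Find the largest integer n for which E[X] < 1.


We need C(n, 5) · 2^{1 − 10} < 1, i.e. C(n, 5) < 2^{10 − 1} = 512.
Check values of n near the boundary:
  n = 6: C(6, 5) = 6; 6 < 512? YES
  n = 7: C(7, 5) = 21; 21 < 512? YES
  n = 8: C(8, 5) = 56; 56 < 512? YES
  n = 9: C(9, 5) = 126; 126 < 512? YES
  n = 10: C(10, 5) = 252; 252 < 512? YES
  n = 11: C(11, 5) = 462; 462 < 512? YES
  n = 12: C(12, 5) = 792; 792 < 512? NO
The largest n with C(n, 5) < 512 is n = 11 (where E[X] = 231/256 ≈ 0.90234). Hence R(5, 5) > 11, i.e. R(5, 5) ≥ 12.

Largest n = 11; hence R(5, 5) > 11.


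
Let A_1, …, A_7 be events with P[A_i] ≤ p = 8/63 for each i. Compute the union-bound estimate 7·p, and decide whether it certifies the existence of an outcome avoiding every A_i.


Union bound: P[∪_{i=1}^{7} A_i] ≤ Σ_i P[A_i] ≤ 7·p = 7·(8/63) = 8/9.
Numerically: 8/9 ≈ 0.8889.
Is 8/9 < 1? YES.
Since P[∪ A_i] ≤ 8/9 < 1, the complement has P[∩ A_i^c] ≥ 1 − 8/9 = 1/9 > 0, so some outcome avoids every A_i.

7·p = 8/9 ≈ 0.8889; existence CERTIFIED by the union bound.


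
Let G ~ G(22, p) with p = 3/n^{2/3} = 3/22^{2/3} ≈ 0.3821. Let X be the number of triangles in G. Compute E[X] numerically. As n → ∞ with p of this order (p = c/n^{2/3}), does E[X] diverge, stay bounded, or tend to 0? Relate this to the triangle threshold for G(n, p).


Number of potential triangles: C(22, 3) = 1540.
Each occurs with probability p³ ≈ (0.3821)³ ≈ 5.578512e-02.
By linearity: E[X] = C(22, 3)·p³ ≈ 1540 · 5.578512e-02 ≈ 85.9091.
Since α = 2/3 < 1, p = c/n^{2/3} ≫ 1/n is above the triangle threshold p ~ 1/n. Asymptotically E[X] ~ (c³/6)·n^{3(1−α)} = (3³/6)·n^{1} → ∞; triangles are abundant w.h.p.

E[X] ≈ 85.9091; in regime p = Θ(1/n^{2/3}) E[X] diverges (above the triangle threshold p ~ 1/n).


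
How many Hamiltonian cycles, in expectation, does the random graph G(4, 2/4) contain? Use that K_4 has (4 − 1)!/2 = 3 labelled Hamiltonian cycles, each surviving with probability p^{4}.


K_4 has (4 − 1)!/2 = 3 labelled Hamiltonian cycles.
For each such Hamiltonian cycle H, let X_H = 1 if all 4 edges of H are present in G. Then P[X_H = 1] = p^{4} = (1/2)^{4} = 1/16.
By linearity of expectation: E[X] = Σ_H E[X_H] = 3 · p^{4} = 3 · 1/16 = 3/16.
Numerically: E[X] ≈ 0.188.

E[X] = 3 · (1/2)^{4} = 3/16 ≈ 0.188.


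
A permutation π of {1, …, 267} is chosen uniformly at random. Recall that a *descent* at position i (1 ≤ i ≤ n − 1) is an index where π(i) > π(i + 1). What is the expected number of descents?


Write X = Σ X_I over i = 1, …, 266, with X_I the indicator of one descent.
There are 266 indicators.
For each fixed i, the pair (π(i), π(i+1)) is a uniformly random ordered pair of distinct values from {1, …, 267}; by symmetry P[π(i) > π(i+1)] = 1/2.
By linearity: E[X] = 266 · (1/2) = (267 − 1) · (1/2) = 133 ≈ 133.000000.

E[X] = 133 = 133.000000.


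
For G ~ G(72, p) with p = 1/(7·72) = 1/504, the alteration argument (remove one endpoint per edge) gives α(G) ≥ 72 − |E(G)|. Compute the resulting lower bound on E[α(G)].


E[|E(G)|] = C(72, 2)·p = 2556 · (1/504) = 71/14.
E[α(G)] ≥ n − E[|E(G)|] = 72 − 71/14 = 937/14.
Numerically: ≈ 66.9286.
(This is only a lower bound; the true E[α(G)] may be larger.)

E[α(G)] ≥ 937/14 ≈ 66.9286.


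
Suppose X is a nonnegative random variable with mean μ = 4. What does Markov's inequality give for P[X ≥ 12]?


μ = E[X] = 4, a = 12.
Markov: P[X ≥ 12] ≤ μ/a = (4)/12 = 1/3.
Numerically: ≈ 0.33333.
(Since a = 12 > μ = 4.00000, the bound 1/3 is < 1 and informative.)

P[X ≥ 12] ≤ 1/3 ≈ 0.33333.


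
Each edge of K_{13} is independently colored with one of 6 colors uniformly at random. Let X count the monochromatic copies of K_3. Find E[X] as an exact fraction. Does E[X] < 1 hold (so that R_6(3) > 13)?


E[X] = C(13, 3) · 6^{1 − 3} = 286 · 6^{−2} = 286/36.
As a reduced fraction: E[X] = 143/18 ≈ 7.944.
Is E[X] < 1? NO.
Since E[X] ≥ 1, the first-moment bound is inconclusive at n = 13; it does NOT by itself certify R_6(3) > 13.

E[X] = 143/18 ≈ 7.944; E[X] ≥ 1; first-moment method inconclusive here.


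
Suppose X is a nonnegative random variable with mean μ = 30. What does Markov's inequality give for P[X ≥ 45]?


μ = E[X] = 30, a = 45.
Markov: P[X ≥ 45] ≤ μ/a = (30)/45 = 2/3.
Numerically: ≈ 0.666667.
(Since a = 45 > μ = 30.000000, the bound 2/3 is < 1 and informative.)

P[X ≥ 45] ≤ 2/3 ≈ 0.666667.


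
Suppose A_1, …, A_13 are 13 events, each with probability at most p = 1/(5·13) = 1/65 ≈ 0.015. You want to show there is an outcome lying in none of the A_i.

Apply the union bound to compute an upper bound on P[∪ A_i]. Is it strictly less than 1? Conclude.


Union bound: P[∪_{i=1}^{13} A_i] ≤ Σ_i P[A_i] ≤ 13·p = 13·(1/65) = 1/5.
Numerically: 1/5 ≈ 0.200.
Is 1/5 < 1? YES.
Since P[∪ A_i] ≤ 1/5 < 1, the complement has P[∩ A_i^c] ≥ 1 − 1/5 = 4/5 > 0, so some outcome avoids every A_i.

13·p = 1/5 ≈ 0.200; existence CERTIFIED by the union bound.


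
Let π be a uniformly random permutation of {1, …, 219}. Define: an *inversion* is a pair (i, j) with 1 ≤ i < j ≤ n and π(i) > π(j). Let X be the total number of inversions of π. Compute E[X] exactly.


Write X = Σ X_I over the C(219, 2) = 23871 pairs i < j, with X_I the indicator of one inversion.
There are 23871 indicators.
For each fixed pair i < j, the values π(i) and π(j) are two distinct elements of {1, …, 219} in uniformly random order; by symmetry P[π(i) > π(j)] = 1/2.
By linearity: E[X] = 23871 · (1/2) = C(219, 2) · (1/2) = 23871/2 = 23871/2 ≈ 11935.50000.

E[X] = 23871/2 = 11935.50000.


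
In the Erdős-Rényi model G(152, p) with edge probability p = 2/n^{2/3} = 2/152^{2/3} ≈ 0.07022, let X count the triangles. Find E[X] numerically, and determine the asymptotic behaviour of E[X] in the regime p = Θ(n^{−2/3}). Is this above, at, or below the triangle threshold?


Number of potential triangles: C(152, 3) = 573800.
Each occurs with probability p³ ≈ (0.07022)³ ≈ 3.462604e-04.
By linearity: E[X] = C(152, 3)·p³ ≈ 573800 · 3.462604e-04 ≈ 198.6842.
Since α = 2/3 < 1, p = c/n^{2/3} ≫ 1/n is above the triangle threshold p ~ 1/n. Asymptotically E[X] ~ (c³/6)·n^{3(1−α)} = (2³/6)·n^{1} → ∞; triangles are abundant w.h.p.

E[X] ≈ 198.6842; in regime p = Θ(1/n^{2/3}) E[X] diverges (above the triangle threshold p ~ 1/n).


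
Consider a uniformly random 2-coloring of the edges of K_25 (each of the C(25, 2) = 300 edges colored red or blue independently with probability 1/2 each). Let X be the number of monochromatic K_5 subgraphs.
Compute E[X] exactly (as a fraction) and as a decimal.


Let X = Σ_S X_S over the C(25, 5) = 53130 subsets S of size 5, where X_S = 1 if the K_5 on S is monochromatic.
For a fixed S, the K_5 on S has C(5, 2) = 10 edges. P[all 10 edges red] = (1/2)^10, and likewise for blue, so P[monochromatic] = 2·(1/2)^10 = 2^{1 − 10} = 1/512.
Summing: E[X] = C(25, 5) · 2^{1 − 10} = 53130 · 1/512 = 26565/256.
Numerically: E[X] ≈ 103.76953.

E[X] = C(25,5)·2^(1−C(5,2)) = 26565/256 ≈ 103.76953.


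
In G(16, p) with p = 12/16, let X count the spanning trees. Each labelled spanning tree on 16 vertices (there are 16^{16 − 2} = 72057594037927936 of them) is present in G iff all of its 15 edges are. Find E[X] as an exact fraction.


K_16 has 16^{16 − 2} = 72057594037927936 labelled spanning trees.
For each such spanning tree H, let X_H = 1 if all 15 edges of H are present in G. Then P[X_H = 1] = p^{15} = (3/4)^{15} = 14348907/1073741824.
By linearity of expectation: E[X] = Σ_H E[X_H] = 72057594037927936 · p^{15} = 72057594037927936 · 14348907/1073741824 = 962938848411648.
Numerically: E[X] ≈ 9.62939e+14.

E[X] = 72057594037927936 · (3/4)^{15} = 962938848411648 ≈ 9.62939e+14.


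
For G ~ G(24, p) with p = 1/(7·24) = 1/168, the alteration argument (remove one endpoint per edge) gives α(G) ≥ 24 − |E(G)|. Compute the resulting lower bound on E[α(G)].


E[|E(G)|] = C(24, 2)·p = 276 · (1/168) = 23/14.
E[α(G)] ≥ n − E[|E(G)|] = 24 − 23/14 = 313/14.
Numerically: ≈ 22.357.
(This is only a lower bound; the true E[α(G)] may be larger.)

E[α(G)] ≥ 313/14 ≈ 22.357.


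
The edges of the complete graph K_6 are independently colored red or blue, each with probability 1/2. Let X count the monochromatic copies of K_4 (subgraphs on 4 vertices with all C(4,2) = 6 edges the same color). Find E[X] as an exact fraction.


Let X = Σ_S X_S over the C(6, 4) = 15 subsets S of size 4, where X_S = 1 if the K_4 on S is monochromatic.
For a fixed S, the K_4 on S has C(4, 2) = 6 edges. P[all 6 edges red] = (1/2)^6, and likewise for blue, so P[monochromatic] = 2·(1/2)^6 = 2^{1 − 6} = 1/32.
By linearity of expectation: E[X] = C(6, 4) · 2^{1 − 6} = 15 · 1/32 = 15/32.
Numerically: E[X] ≈ 0.469.

E[X] = C(6,4)·2^(1−C(4,2)) = 15/32 ≈ 0.469.


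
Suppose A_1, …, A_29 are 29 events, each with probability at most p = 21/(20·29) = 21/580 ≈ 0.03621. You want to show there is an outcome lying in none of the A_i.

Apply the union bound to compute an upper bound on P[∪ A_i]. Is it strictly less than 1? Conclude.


Union bound: P[∪_{i=1}^{29} A_i] ≤ Σ_i P[A_i] ≤ 29·p = 29·(21/580) = 21/20.
Numerically: 21/20 ≈ 1.05000.
Is 21/20 < 1? NO.
Since the bound 21/20 is ≥ 1, the union bound is uninformative here; it does NOT by itself certify existence.

29·p = 21/20 ≈ 1.05000; existence NOT certified by the union bound.


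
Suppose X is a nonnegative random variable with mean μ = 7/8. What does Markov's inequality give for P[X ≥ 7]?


μ = E[X] = 7/8, a = 7.
Markov: P[X ≥ 7] ≤ μ/a = (7/8)/7 = 1/8.
Numerically: ≈ 0.12500.
(Since a = 7 > μ = 0.87500, the bound 1/8 is < 1 and informative.)

P[X ≥ 7] ≤ 1/8 ≈ 0.12500.


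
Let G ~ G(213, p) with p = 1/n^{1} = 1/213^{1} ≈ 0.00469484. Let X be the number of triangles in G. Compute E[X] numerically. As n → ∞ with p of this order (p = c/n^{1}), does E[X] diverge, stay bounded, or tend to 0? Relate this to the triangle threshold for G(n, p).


Number of potential triangles: C(213, 3) = 1587986.
Each occurs with probability p³ ≈ (0.00469484)³ ≈ 1.03481136e-07.
By linearity: E[X] = C(213, 3)·p³ ≈ 1587986 · 1.03481136e-07 ≈ 0.164327.
Here α = 1, so p = 1/n is exactly at the triangle threshold p ~ 1/n. Asymptotically E[X] → c³/6 = 1³/6 = 1/6 ≈ 0.166667, a bounded constant. In this regime the triangle count is asymptotically Poisson(c³/6).

E[X] ≈ 0.164327; in regime p = Θ(1/n^{1}) E[X] stays bounded (at the triangle threshold p ~ 1/n).


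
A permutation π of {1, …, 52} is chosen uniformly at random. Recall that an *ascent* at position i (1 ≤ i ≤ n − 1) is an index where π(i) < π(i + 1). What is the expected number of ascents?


Write X = Σ X_I over i = 1, …, 51, with X_I the indicator of one ascent.
There are 51 indicators.
For each fixed i, the pair (π(i), π(i+1)) is a uniformly random ordered pair of distinct values from {1, …, 52}; by symmetry P[π(i) < π(i+1)] = 1/2.
By linearity: E[X] = 51 · (1/2) = (52 − 1) · (1/2) = 51/2 ≈ 25.500.

E[X] = 51/2 = 25.500.


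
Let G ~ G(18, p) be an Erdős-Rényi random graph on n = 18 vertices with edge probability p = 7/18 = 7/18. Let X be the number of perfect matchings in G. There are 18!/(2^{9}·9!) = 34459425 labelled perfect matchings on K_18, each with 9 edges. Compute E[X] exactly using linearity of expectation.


K_18 has 18!/(2^{9}·9!) = 34459425 labelled perfect matchings.
For each such perfect matching H, let X_H = 1 if all 9 edges of H are present in G. Then P[X_H = 1] = p^{9} = (7/18)^{9} = 40353607/198359290368.
By linearity: E[X] = Σ_H E[X_H] = 34459425 · p^{9} = 34459425 · 40353607/198359290368 = 17167433257975/2448880128.
Numerically: E[X] ≈ 7010.32.

E[X] = 34459425 · (7/18)^{9} = 17167433257975/2448880128 ≈ 7010.32.


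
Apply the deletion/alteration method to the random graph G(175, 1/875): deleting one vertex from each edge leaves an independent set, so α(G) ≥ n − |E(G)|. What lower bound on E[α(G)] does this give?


E[|E(G)|] = C(175, 2)·p = 15225 · (1/875) = 87/5.
E[α(G)] ≥ n − E[|E(G)|] = 175 − 87/5 = 788/5.
Numerically: ≈ 157.6000.
(This is only a lower bound; the true E[α(G)] may be larger.)

E[α(G)] ≥ 788/5 ≈ 157.6000.


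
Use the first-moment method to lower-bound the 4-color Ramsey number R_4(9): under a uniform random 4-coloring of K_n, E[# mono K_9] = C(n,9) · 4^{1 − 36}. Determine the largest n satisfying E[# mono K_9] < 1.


We need C(n, 9) · 4^{1 − 36} < 1, i.e. C(n, 9) < 4^{36 − 1} = 1180591620717411303424.
Check values of n near the boundary:
  n = 910: C(910, 9) = 1133378248346922788210; 1133378248346922788210 < 1180591620717411303424? YES
  n = 911: C(911, 9) = 1144686900492291197405; 1144686900492291197405 < 1180591620717411303424? YES
  n = 912: C(912, 9) = 1156095740032081475120; 1156095740032081475120 < 1180591620717411303424? YES
  n = 913: C(913, 9) = 1167605542753639808390; 1167605542753639808390 < 1180591620717411303424? YES
  n = 914: C(914, 9) = 1179217089587653905932; 1179217089587653905932 < 1180591620717411303424? YES
  n = 915: C(915, 9) = 1190931166636537885130; 1190931166636537885130 < 1180591620717411303424? NO
  n = 916: C(916, 9) = 1202748565202942340440; 1202748565202942340440 < 1180591620717411303424? NO
  n = 917: C(917, 9) = 1214670081818390006810; 1214670081818390006810 < 1180591620717411303424? NO
The largest n with C(n, 9) < 1180591620717411303424 is n = 914 (where E[X] = 294804272396913476483/295147905179352825856 ≈ 0.99884). Hence R_4(9) > 914, i.e. R_4(9) ≥ 915.

Largest n = 914; hence R_4(9) > 914.


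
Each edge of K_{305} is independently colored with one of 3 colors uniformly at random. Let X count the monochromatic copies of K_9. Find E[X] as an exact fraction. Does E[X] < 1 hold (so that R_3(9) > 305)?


E[X] = C(305, 9) · 3^{1 − 36} = 55871664980896050 · 3^{−35} = 55871664980896050/50031545098999707.
As a reduced fraction: E[X] = 18623888326965350/16677181699666569 ≈ 1.1167288.
Is E[X] < 1? NO.
Since E[X] ≥ 1, the first-moment bound is inconclusive at n = 305; it does NOT by itself certify R_3(9) > 305.

E[X] = 18623888326965350/16677181699666569 ≈ 1.1167288; E[X] ≥ 1; first-moment method inconclusive here.


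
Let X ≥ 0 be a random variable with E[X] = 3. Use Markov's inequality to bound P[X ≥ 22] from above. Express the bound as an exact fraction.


μ = E[X] = 3, a = 22.
Markov: P[X ≥ 22] ≤ μ/a = (3)/22 = 3/22.
Numerically: ≈ 0.13636.
(Since a = 22 > μ = 3.00000, the bound 3/22 is < 1 and informative.)

P[X ≥ 22] ≤ 3/22 ≈ 0.13636.
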